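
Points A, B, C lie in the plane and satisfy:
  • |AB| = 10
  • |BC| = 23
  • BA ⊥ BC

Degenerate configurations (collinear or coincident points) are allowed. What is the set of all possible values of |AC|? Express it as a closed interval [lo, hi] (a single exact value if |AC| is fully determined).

|AB| ∈ {10}
|BC| ∈ {23}
|AC| ∈ {√(629)}

|AC| = √(629)  (≈ 25.0799)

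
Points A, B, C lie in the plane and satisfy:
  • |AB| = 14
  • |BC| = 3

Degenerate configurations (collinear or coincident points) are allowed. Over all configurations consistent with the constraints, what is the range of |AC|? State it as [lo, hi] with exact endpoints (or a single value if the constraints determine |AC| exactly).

|AB| ∈ {14}
|BC| ∈ {3}
|AC| ∈ [11, 17]

|AC| ∈ [11, 17]  (≈ [11.0000, 17.0000])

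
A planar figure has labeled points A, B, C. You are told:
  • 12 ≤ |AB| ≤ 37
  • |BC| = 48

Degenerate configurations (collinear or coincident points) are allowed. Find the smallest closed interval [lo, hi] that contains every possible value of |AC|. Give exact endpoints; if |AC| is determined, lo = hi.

|AC| ∈ [11, 85]  (≈ [11.0000, 85.0000])

|AB| ∈ [12, 37]
|BC| ∈ {48}
|AC| ∈ [11, 85]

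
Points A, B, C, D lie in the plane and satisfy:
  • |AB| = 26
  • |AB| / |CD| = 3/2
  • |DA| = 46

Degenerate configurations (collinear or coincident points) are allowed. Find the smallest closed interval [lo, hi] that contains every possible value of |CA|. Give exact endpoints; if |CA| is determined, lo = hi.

|CA| ∈ [86/3, 190/3]  (≈ [28.6667, 63.3333])

|AB| ∈ {26}
|AD| ∈ {46}
|CD| ∈ {52/3}
|BD| ∈ [20, 72]
|AC| ∈ [86/3, 190/3]
|BC| ∈ [8/3, 268/3]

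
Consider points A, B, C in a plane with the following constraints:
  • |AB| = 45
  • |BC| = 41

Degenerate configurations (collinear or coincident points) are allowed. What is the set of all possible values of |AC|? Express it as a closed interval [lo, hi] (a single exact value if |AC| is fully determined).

|AC| ∈ [4, 86]  (≈ [4.0000, 86.0000])

|AB| ∈ {45}
|BC| ∈ {41}
|AC| ∈ [4, 86]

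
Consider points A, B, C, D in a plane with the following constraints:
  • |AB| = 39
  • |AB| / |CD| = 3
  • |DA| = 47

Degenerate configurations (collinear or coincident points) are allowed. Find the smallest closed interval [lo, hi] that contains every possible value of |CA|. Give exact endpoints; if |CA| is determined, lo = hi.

|AB| ∈ {39}
|AD| ∈ {47}
|CD| ∈ {13}
|BD| ∈ [8, 86]
|AC| ∈ [34, 60]
|BC| ∈ [0, 99]

|CA| ∈ [34, 60]  (≈ [34.0000, 60.0000])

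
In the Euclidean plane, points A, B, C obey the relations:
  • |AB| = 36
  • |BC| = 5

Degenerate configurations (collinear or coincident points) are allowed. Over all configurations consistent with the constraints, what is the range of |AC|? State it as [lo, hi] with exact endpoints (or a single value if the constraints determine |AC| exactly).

|AC| ∈ [31, 41]  (≈ [31.0000, 41.0000])

|AB| ∈ {36}
|BC| ∈ {5}
|AC| ∈ [31, 41]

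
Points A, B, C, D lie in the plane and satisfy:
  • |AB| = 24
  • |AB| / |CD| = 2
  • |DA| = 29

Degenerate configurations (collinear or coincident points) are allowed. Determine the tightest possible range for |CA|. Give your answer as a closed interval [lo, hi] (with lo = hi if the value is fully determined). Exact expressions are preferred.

|CA| ∈ [17, 41]  (≈ [17.0000, 41.0000])

|AB| ∈ {24}
|AD| ∈ {29}
|CD| ∈ {12}
|BD| ∈ [5, 53]
|AC| ∈ [17, 41]
|BC| ∈ [0, 65]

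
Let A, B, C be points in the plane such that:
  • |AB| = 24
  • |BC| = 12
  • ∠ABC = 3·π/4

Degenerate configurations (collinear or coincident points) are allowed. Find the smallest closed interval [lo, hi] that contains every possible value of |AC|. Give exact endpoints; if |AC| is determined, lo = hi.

|AC| = 12·√(2·√(2) + 5)  (≈ 33.5752)

|AB| ∈ {24}
|BC| ∈ {12}
|AC| ∈ {12·√(2·√(2) + 5)}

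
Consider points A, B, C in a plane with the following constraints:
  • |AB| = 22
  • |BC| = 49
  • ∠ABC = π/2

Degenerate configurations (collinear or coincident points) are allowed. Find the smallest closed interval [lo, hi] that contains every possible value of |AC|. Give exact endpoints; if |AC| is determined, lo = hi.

|AB| ∈ {22}
|BC| ∈ {49}
|AC| ∈ {√(2885)}

|AC| = √(2885)  (≈ 53.7122)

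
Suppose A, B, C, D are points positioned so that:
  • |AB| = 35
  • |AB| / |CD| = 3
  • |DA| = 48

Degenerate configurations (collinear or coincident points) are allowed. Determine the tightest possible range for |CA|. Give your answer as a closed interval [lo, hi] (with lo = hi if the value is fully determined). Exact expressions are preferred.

|AB| ∈ {35}
|AD| ∈ {48}
|CD| ∈ {35/3}
|BD| ∈ [13, 83]
|AC| ∈ [109/3, 179/3]
|BC| ∈ [4/3, 284/3]

|CA| ∈ [109/3, 179/3]  (≈ [36.3333, 59.6667])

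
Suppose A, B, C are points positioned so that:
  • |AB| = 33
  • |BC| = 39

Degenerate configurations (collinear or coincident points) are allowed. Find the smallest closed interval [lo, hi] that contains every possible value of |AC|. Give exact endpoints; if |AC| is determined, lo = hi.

|AC| ∈ [6, 72]  (≈ [6.0000, 72.0000])

|AB| ∈ {33}
|BC| ∈ {39}
|AC| ∈ [6, 72]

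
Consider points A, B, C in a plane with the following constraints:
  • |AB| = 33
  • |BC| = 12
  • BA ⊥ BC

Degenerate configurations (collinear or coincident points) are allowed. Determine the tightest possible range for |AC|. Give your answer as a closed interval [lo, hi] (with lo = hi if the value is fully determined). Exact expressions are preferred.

|AC| = 3·√(137)  (≈ 35.1141)

|AB| ∈ {33}
|BC| ∈ {12}
|AC| ∈ {3·√(137)}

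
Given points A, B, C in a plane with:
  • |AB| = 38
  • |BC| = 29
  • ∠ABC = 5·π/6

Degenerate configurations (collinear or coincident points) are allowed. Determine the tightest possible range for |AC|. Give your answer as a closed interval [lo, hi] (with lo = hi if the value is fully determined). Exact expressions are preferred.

|AB| ∈ {38}
|BC| ∈ {29}
|AC| ∈ {√(1102·√(3) + 2285)}

|AC| = √(1102·√(3) + 2285)  (≈ 64.7589)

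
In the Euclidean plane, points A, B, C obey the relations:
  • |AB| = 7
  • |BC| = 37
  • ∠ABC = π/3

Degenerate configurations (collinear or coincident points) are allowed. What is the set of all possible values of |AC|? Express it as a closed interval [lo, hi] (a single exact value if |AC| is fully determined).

|AC| = √(1159)  (≈ 34.0441)

|AB| ∈ {7}
|BC| ∈ {37}
|AC| ∈ {√(1159)}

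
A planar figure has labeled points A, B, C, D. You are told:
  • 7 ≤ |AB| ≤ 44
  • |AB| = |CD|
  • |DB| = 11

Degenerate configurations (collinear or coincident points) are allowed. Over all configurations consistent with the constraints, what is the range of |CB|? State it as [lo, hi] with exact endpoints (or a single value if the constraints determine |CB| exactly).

|CB| ∈ [0, 55]  (≈ [0.0000, 55.0000])

|AB| ∈ [7, 44]
|BD| ∈ {11}
|CD| ∈ [7, 44]
|AD| ∈ [0, 55]
|BC| ∈ [0, 55]
|AC| ∈ [0, 99]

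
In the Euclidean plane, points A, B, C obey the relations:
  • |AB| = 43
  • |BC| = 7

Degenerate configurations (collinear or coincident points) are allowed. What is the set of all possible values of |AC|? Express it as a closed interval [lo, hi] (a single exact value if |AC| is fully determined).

|AC| ∈ [36, 50]  (≈ [36.0000, 50.0000])

|AB| ∈ {43}
|BC| ∈ {7}
|AC| ∈ [36, 50]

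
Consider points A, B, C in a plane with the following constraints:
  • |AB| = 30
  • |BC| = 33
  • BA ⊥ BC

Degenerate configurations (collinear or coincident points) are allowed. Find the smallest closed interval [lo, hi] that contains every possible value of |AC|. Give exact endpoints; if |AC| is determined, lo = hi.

|AB| ∈ {30}
|BC| ∈ {33}
|AC| ∈ {3·√(221)}

|AC| = 3·√(221)  (≈ 44.5982)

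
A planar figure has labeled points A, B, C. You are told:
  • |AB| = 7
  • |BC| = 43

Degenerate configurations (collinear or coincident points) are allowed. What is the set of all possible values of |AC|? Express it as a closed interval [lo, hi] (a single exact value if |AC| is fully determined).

|AC| ∈ [36, 50]  (≈ [36.0000, 50.0000])

|AB| ∈ {7}
|BC| ∈ {43}
|AC| ∈ [36, 50]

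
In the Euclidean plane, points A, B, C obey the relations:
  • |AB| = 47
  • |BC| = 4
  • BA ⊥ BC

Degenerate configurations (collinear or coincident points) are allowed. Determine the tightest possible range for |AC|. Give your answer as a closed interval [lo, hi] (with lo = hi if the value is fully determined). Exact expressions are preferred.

|AC| = 5·√(89)  (≈ 47.1699)

|AB| ∈ {47}
|BC| ∈ {4}
|AC| ∈ {5·√(89)}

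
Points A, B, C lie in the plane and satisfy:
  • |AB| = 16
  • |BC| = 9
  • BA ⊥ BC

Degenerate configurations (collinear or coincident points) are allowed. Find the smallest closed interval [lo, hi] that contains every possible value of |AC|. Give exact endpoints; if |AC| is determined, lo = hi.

|AC| = √(337)  (≈ 18.3576)

|AB| ∈ {16}
|BC| ∈ {9}
|AC| ∈ {√(337)}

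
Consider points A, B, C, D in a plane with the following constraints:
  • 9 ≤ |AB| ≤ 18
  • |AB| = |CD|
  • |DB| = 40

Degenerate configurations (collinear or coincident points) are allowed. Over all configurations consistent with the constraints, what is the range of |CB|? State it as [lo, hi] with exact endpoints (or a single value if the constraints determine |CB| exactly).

|AB| ∈ [9, 18]
|BD| ∈ {40}
|CD| ∈ [9, 18]
|AD| ∈ [22, 58]
|BC| ∈ [22, 58]
|AC| ∈ [4, 76]

|CB| ∈ [22, 58]  (≈ [22.0000, 58.0000])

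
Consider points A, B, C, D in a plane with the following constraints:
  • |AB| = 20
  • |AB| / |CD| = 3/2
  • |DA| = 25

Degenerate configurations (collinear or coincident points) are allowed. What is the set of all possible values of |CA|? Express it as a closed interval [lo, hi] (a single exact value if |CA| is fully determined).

|CA| ∈ [35/3, 115/3]  (≈ [11.6667, 38.3333])

|AB| ∈ {20}
|AD| ∈ {25}
|CD| ∈ {40/3}
|BD| ∈ [5, 45]
|AC| ∈ [35/3, 115/3]
|BC| ∈ [0, 175/3]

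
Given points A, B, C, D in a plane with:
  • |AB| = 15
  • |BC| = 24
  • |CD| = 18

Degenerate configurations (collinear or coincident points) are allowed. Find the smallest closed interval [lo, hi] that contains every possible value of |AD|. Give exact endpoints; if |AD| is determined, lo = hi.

|AD| ∈ [0, 57]  (≈ [0.0000, 57.0000])

|AB| ∈ {15}
|BC| ∈ {24}
|CD| ∈ {18}
|AC| ∈ [9, 39]
|BD| ∈ [6, 42]
|AD| ∈ [0, 57]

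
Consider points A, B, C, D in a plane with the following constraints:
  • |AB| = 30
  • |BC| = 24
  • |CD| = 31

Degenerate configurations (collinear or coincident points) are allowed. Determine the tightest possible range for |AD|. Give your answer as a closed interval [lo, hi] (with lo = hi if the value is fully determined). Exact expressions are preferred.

|AB| ∈ {30}
|BC| ∈ {24}
|CD| ∈ {31}
|AC| ∈ [6, 54]
|BD| ∈ [7, 55]
|AD| ∈ [0, 85]

|AD| ∈ [0, 85]  (≈ [0.0000, 85.0000])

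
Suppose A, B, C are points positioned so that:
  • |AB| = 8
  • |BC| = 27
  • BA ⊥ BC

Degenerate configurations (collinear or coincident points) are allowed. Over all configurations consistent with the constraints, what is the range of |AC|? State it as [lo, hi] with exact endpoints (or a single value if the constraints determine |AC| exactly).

|AB| ∈ {8}
|BC| ∈ {27}
|AC| ∈ {√(793)}

|AC| = √(793)  (≈ 28.1603)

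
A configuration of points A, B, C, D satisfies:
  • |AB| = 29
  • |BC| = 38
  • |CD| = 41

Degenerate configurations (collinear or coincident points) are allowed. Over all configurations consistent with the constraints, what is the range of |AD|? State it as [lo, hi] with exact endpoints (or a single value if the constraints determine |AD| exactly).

|AD| ∈ [0, 108]  (≈ [0.0000, 108.0000])

|AB| ∈ {29}
|BC| ∈ {38}
|CD| ∈ {41}
|AC| ∈ [9, 67]
|BD| ∈ [3, 79]
|AD| ∈ [0, 108]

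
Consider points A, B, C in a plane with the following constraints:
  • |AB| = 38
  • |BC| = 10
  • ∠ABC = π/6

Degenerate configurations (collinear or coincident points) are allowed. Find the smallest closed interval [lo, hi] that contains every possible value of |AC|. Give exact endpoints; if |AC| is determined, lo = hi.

|AB| ∈ {38}
|BC| ∈ {10}
|AC| ∈ {2·√(386 - 95·√(3))}

|AC| = 2·√(386 - 95·√(3))  (≈ 29.7627)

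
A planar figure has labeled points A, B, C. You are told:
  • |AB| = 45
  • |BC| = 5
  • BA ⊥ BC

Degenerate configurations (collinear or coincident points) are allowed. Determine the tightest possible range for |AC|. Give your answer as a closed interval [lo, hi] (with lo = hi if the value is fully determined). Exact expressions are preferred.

|AB| ∈ {45}
|BC| ∈ {5}
|AC| ∈ {5·√(82)}

|AC| = 5·√(82)  (≈ 45.2769)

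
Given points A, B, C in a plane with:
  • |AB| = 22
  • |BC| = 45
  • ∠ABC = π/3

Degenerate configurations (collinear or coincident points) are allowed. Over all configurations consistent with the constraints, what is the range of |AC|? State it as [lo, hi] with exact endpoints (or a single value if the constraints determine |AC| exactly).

|AB| ∈ {22}
|BC| ∈ {45}
|AC| ∈ {7·√(31)}

|AC| = 7·√(31)  (≈ 38.9744)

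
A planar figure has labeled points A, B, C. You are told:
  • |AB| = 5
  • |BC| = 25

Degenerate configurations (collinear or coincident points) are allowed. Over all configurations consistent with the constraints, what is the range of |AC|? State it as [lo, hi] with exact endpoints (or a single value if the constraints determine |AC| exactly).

|AB| ∈ {5}
|BC| ∈ {25}
|AC| ∈ [20, 30]

|AC| ∈ [20, 30]  (≈ [20.0000, 30.0000])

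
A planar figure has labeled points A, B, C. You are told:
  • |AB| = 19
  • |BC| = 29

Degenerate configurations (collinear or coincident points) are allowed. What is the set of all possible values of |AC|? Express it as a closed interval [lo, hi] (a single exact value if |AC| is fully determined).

|AB| ∈ {19}
|BC| ∈ {29}
|AC| ∈ [10, 48]

|AC| ∈ [10, 48]  (≈ [10.0000, 48.0000])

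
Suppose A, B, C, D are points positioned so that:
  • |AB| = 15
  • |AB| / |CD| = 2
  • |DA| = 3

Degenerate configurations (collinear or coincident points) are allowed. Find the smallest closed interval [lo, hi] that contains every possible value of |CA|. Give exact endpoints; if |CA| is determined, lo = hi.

|AB| ∈ {15}
|AD| ∈ {3}
|CD| ∈ {15/2}
|BD| ∈ [12, 18]
|AC| ∈ [9/2, 21/2]
|BC| ∈ [9/2, 51/2]

|CA| ∈ [9/2, 21/2]  (≈ [4.5000, 10.5000])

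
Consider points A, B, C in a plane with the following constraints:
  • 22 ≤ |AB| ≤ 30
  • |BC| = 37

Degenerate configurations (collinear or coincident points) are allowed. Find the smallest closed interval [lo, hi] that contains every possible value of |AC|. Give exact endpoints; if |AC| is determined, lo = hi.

|AB| ∈ [22, 30]
|BC| ∈ {37}
|AC| ∈ [7, 67]

|AC| ∈ [7, 67]  (≈ [7.0000, 67.0000])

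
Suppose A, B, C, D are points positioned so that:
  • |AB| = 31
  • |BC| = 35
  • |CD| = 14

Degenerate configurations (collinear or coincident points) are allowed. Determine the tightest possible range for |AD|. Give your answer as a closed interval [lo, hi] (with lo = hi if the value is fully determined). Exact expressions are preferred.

|AD| ∈ [0, 80]  (≈ [0.0000, 80.0000])

|AB| ∈ {31}
|BC| ∈ {35}
|CD| ∈ {14}
|AC| ∈ [4, 66]
|BD| ∈ [21, 49]
|AD| ∈ [0, 80]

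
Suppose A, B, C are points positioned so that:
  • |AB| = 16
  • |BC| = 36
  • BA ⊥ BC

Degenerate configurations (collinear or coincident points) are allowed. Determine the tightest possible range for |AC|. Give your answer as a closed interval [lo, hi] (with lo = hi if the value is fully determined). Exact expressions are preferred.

|AC| = 4·√(97)  (≈ 39.3954)

|AB| ∈ {16}
|BC| ∈ {36}
|AC| ∈ {4·√(97)}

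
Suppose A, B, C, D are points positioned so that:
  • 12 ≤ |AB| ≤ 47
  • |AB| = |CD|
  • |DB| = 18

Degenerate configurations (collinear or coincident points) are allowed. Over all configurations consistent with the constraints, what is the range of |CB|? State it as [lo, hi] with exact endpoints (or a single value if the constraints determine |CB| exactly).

|CB| ∈ [0, 65]  (≈ [0.0000, 65.0000])

|AB| ∈ [12, 47]
|BD| ∈ {18}
|CD| ∈ [12, 47]
|AD| ∈ [0, 65]
|BC| ∈ [0, 65]
|AC| ∈ [0, 112]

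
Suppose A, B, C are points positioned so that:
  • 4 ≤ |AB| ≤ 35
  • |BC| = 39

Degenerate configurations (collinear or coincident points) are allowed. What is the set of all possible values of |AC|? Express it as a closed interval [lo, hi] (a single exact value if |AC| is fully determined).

|AB| ∈ [4, 35]
|BC| ∈ {39}
|AC| ∈ [4, 74]

|AC| ∈ [4, 74]  (≈ [4.0000, 74.0000])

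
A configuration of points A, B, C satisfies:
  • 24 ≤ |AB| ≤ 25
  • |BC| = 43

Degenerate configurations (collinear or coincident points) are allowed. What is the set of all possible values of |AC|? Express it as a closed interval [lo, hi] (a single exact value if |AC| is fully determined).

|AB| ∈ [24, 25]
|BC| ∈ {43}
|AC| ∈ [18, 68]

|AC| ∈ [18, 68]  (≈ [18.0000, 68.0000])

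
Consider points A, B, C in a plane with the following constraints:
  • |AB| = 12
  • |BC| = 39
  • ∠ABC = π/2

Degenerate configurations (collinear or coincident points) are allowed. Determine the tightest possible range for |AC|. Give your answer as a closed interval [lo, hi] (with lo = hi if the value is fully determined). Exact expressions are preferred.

|AC| = 3·√(185)  (≈ 40.8044)

|AB| ∈ {12}
|BC| ∈ {39}
|AC| ∈ {3·√(185)}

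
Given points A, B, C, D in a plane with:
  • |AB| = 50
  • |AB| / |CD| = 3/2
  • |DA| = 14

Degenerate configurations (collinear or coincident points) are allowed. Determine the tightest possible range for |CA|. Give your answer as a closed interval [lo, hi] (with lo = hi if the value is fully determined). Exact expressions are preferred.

|AB| ∈ {50}
|AD| ∈ {14}
|CD| ∈ {100/3}
|BD| ∈ [36, 64]
|AC| ∈ [58/3, 142/3]
|BC| ∈ [8/3, 292/3]

|CA| ∈ [58/3, 142/3]  (≈ [19.3333, 47.3333])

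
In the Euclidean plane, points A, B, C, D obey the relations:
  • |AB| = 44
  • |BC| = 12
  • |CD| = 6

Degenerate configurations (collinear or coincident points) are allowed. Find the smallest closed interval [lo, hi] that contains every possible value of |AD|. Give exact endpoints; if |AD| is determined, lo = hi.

|AB| ∈ {44}
|BC| ∈ {12}
|CD| ∈ {6}
|AC| ∈ [32, 56]
|BD| ∈ [6, 18]
|AD| ∈ [26, 62]

|AD| ∈ [26, 62]  (≈ [26.0000, 62.0000])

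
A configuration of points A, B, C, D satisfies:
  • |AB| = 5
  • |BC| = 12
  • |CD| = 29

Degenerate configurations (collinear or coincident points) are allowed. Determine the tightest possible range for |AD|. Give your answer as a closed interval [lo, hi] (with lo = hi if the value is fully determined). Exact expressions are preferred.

|AB| ∈ {5}
|BC| ∈ {12}
|CD| ∈ {29}
|AC| ∈ [7, 17]
|BD| ∈ [17, 41]
|AD| ∈ [12, 46]

|AD| ∈ [12, 46]  (≈ [12.0000, 46.0000])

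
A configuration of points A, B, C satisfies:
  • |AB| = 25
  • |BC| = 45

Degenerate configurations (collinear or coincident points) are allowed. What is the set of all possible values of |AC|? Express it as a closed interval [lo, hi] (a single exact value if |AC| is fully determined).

|AC| ∈ [20, 70]  (≈ [20.0000, 70.0000])

|AB| ∈ {25}
|BC| ∈ {45}
|AC| ∈ [20, 70]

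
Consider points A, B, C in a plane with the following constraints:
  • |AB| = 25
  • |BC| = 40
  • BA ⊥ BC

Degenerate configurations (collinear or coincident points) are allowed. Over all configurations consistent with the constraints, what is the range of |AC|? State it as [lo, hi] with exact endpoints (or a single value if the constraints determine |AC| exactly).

|AB| ∈ {25}
|BC| ∈ {40}
|AC| ∈ {5·√(89)}

|AC| = 5·√(89)  (≈ 47.1699)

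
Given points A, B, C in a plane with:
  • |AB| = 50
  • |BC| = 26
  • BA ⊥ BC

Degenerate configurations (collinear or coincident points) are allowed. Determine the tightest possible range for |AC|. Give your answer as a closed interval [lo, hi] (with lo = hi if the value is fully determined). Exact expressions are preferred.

|AB| ∈ {50}
|BC| ∈ {26}
|AC| ∈ {2·√(794)}

|AC| = 2·√(794)  (≈ 56.3560)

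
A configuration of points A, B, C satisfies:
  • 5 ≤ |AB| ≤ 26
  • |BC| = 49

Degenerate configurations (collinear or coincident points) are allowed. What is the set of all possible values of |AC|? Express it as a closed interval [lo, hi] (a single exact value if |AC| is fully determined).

|AC| ∈ [23, 75]  (≈ [23.0000, 75.0000])

|AB| ∈ [5, 26]
|BC| ∈ {49}
|AC| ∈ [23, 75]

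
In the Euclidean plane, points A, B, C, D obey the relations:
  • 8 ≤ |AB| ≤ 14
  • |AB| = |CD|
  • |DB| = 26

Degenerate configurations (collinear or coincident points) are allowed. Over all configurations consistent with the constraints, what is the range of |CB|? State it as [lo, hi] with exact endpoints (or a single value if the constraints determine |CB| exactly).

|CB| ∈ [12, 40]  (≈ [12.0000, 40.0000])

|AB| ∈ [8, 14]
|BD| ∈ {26}
|CD| ∈ [8, 14]
|AD| ∈ [12, 40]
|BC| ∈ [12, 40]
|AC| ∈ [0, 54]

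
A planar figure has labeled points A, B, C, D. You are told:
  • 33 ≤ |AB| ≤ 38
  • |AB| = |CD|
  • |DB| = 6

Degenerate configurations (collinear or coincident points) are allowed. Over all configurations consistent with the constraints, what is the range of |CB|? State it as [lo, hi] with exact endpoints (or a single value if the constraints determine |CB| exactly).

|AB| ∈ [33, 38]
|BD| ∈ {6}
|CD| ∈ [33, 38]
|AD| ∈ [27, 44]
|BC| ∈ [27, 44]
|AC| ∈ [0, 82]

|CB| ∈ [27, 44]  (≈ [27.0000, 44.0000])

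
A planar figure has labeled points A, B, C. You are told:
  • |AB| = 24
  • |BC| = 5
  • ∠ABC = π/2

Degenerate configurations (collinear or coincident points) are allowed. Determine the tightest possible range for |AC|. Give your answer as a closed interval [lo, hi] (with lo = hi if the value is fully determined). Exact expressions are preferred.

|AB| ∈ {24}
|BC| ∈ {5}
|AC| ∈ {√(601)}

|AC| = √(601)  (≈ 24.5153)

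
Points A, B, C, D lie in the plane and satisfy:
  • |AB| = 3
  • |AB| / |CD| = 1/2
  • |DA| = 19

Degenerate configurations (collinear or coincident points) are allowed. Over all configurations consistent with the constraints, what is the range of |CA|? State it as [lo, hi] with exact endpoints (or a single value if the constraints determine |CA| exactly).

|CA| ∈ [13, 25]  (≈ [13.0000, 25.0000])

|AB| ∈ {3}
|AD| ∈ {19}
|CD| ∈ {6}
|BD| ∈ [16, 22]
|AC| ∈ [13, 25]
|BC| ∈ [10, 28]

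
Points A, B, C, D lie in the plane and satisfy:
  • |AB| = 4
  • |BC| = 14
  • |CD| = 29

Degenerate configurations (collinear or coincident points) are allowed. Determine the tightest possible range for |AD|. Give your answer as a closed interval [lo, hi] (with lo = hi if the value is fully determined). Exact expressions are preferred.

|AB| ∈ {4}
|BC| ∈ {14}
|CD| ∈ {29}
|AC| ∈ [10, 18]
|BD| ∈ [15, 43]
|AD| ∈ [11, 47]

|AD| ∈ [11, 47]  (≈ [11.0000, 47.0000])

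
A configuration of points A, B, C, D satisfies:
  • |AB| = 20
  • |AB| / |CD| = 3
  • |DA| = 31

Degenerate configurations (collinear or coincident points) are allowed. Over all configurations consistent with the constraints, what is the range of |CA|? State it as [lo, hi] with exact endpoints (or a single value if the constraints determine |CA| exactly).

|AB| ∈ {20}
|AD| ∈ {31}
|CD| ∈ {20/3}
|BD| ∈ [11, 51]
|AC| ∈ [73/3, 113/3]
|BC| ∈ [13/3, 173/3]

|CA| ∈ [73/3, 113/3]  (≈ [24.3333, 37.6667])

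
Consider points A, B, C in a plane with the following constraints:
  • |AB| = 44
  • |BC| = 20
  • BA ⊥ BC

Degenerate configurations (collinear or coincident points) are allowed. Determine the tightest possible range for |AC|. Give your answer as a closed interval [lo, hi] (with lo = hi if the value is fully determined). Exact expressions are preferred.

|AB| ∈ {44}
|BC| ∈ {20}
|AC| ∈ {4·√(146)}

|AC| = 4·√(146)  (≈ 48.3322)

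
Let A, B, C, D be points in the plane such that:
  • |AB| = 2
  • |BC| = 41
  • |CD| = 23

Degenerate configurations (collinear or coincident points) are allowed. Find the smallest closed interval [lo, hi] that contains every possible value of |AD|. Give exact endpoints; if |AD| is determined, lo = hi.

|AD| ∈ [16, 66]  (≈ [16.0000, 66.0000])

|AB| ∈ {2}
|BC| ∈ {41}
|CD| ∈ {23}
|AC| ∈ [39, 43]
|BD| ∈ [18, 64]
|AD| ∈ [16, 66]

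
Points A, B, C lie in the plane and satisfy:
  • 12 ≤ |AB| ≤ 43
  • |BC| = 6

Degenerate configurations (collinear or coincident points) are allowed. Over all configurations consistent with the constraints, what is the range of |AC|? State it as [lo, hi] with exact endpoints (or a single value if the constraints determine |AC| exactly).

|AC| ∈ [6, 49]  (≈ [6.0000, 49.0000])

|AB| ∈ [12, 43]
|BC| ∈ {6}
|AC| ∈ [6, 49]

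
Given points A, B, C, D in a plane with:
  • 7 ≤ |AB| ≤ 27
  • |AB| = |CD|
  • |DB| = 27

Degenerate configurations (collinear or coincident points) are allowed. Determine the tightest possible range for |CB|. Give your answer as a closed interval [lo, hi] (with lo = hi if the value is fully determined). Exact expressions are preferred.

|AB| ∈ [7, 27]
|BD| ∈ {27}
|CD| ∈ [7, 27]
|AD| ∈ [0, 54]
|BC| ∈ [0, 54]
|AC| ∈ [0, 81]

|CB| ∈ [0, 54]  (≈ [0.0000, 54.0000])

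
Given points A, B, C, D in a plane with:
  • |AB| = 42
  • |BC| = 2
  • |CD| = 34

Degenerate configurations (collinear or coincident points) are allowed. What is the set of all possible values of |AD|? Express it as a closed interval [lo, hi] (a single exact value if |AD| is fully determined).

|AB| ∈ {42}
|BC| ∈ {2}
|CD| ∈ {34}
|AC| ∈ [40, 44]
|BD| ∈ [32, 36]
|AD| ∈ [6, 78]

|AD| ∈ [6, 78]  (≈ [6.0000, 78.0000])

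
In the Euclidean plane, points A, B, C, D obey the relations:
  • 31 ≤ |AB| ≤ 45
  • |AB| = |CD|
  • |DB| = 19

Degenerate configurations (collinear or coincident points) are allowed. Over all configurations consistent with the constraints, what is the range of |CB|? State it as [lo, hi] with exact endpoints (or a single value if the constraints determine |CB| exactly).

|CB| ∈ [12, 64]  (≈ [12.0000, 64.0000])

|AB| ∈ [31, 45]
|BD| ∈ {19}
|CD| ∈ [31, 45]
|AD| ∈ [12, 64]
|BC| ∈ [12, 64]
|AC| ∈ [0, 109]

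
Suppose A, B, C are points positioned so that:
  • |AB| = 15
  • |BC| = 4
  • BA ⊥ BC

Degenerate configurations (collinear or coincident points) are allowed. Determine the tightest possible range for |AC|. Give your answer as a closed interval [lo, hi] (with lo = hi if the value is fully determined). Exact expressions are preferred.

|AB| ∈ {15}
|BC| ∈ {4}
|AC| ∈ {√(241)}

|AC| = √(241)  (≈ 15.5242)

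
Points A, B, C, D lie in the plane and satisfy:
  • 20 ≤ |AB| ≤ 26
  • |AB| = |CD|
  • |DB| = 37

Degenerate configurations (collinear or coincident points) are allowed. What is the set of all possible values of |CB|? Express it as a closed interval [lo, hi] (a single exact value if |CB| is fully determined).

|CB| ∈ [11, 63]  (≈ [11.0000, 63.0000])

|AB| ∈ [20, 26]
|BD| ∈ {37}
|CD| ∈ [20, 26]
|AD| ∈ [11, 63]
|BC| ∈ [11, 63]
|AC| ∈ [0, 89]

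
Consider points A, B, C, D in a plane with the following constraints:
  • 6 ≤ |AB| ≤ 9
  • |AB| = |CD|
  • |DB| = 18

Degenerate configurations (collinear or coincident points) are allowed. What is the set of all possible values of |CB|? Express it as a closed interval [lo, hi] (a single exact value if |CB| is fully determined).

|AB| ∈ [6, 9]
|BD| ∈ {18}
|CD| ∈ [6, 9]
|AD| ∈ [9, 27]
|BC| ∈ [9, 27]
|AC| ∈ [0, 36]

|CB| ∈ [9, 27]  (≈ [9.0000, 27.0000])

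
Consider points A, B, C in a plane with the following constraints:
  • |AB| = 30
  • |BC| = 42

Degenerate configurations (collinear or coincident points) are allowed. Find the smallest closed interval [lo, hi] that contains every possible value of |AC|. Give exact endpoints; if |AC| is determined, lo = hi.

|AB| ∈ {30}
|BC| ∈ {42}
|AC| ∈ [12, 72]

|AC| ∈ [12, 72]  (≈ [12.0000, 72.0000])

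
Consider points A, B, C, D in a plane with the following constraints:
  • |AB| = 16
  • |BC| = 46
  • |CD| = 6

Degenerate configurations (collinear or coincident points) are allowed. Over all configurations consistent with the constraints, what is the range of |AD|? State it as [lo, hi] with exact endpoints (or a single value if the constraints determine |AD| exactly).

|AD| ∈ [24, 68]  (≈ [24.0000, 68.0000])

|AB| ∈ {16}
|BC| ∈ {46}
|CD| ∈ {6}
|AC| ∈ [30, 62]
|BD| ∈ [40, 52]
|AD| ∈ [24, 68]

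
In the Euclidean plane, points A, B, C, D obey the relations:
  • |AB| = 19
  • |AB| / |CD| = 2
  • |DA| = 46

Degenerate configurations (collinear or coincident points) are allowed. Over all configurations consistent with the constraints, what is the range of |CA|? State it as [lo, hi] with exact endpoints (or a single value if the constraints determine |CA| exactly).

|AB| ∈ {19}
|AD| ∈ {46}
|CD| ∈ {19/2}
|BD| ∈ [27, 65]
|AC| ∈ [73/2, 111/2]
|BC| ∈ [35/2, 149/2]

|CA| ∈ [73/2, 111/2]  (≈ [36.5000, 55.5000])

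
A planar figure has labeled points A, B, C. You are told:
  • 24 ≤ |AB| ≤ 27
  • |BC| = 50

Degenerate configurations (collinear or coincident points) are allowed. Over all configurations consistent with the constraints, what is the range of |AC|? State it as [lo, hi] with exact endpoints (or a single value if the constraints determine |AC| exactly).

|AB| ∈ [24, 27]
|BC| ∈ {50}
|AC| ∈ [23, 77]

|AC| ∈ [23, 77]  (≈ [23.0000, 77.0000])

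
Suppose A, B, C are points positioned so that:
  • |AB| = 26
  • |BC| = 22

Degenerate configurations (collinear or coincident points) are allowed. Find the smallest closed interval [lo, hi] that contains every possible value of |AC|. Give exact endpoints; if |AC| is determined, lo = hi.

|AC| ∈ [4, 48]  (≈ [4.0000, 48.0000])

|AB| ∈ {26}
|BC| ∈ {22}
|AC| ∈ [4, 48]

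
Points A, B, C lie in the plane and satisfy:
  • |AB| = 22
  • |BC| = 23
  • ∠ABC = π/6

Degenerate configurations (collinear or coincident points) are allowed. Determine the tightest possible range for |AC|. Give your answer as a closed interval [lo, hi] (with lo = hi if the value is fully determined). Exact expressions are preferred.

|AC| = √(1013 - 506·√(3))  (≈ 11.6868)

|AB| ∈ {22}
|BC| ∈ {23}
|AC| ∈ {√(1013 - 506·√(3))}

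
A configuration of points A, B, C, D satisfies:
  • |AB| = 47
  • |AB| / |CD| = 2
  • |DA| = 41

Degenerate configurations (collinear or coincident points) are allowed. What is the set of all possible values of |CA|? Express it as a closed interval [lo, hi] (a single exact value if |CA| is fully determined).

|CA| ∈ [35/2, 129/2]  (≈ [17.5000, 64.5000])

|AB| ∈ {47}
|AD| ∈ {41}
|CD| ∈ {47/2}
|BD| ∈ [6, 88]
|AC| ∈ [35/2, 129/2]
|BC| ∈ [0, 223/2]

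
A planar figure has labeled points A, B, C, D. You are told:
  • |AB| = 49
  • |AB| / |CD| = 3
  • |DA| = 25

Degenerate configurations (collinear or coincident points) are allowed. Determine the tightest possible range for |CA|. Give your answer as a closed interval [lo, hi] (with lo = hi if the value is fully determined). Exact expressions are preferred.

|CA| ∈ [26/3, 124/3]  (≈ [8.6667, 41.3333])

|AB| ∈ {49}
|AD| ∈ {25}
|CD| ∈ {49/3}
|BD| ∈ [24, 74]
|AC| ∈ [26/3, 124/3]
|BC| ∈ [23/3, 271/3]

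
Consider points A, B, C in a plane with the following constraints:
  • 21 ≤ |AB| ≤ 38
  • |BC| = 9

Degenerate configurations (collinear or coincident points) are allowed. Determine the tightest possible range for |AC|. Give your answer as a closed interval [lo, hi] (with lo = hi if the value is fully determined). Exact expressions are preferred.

|AC| ∈ [12, 47]  (≈ [12.0000, 47.0000])

|AB| ∈ [21, 38]
|BC| ∈ {9}
|AC| ∈ [12, 47]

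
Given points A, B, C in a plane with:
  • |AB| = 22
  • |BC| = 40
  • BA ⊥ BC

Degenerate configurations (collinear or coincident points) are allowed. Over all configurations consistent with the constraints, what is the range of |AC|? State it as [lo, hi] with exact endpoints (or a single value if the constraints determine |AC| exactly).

|AC| = 2·√(521)  (≈ 45.6508)

|AB| ∈ {22}
|BC| ∈ {40}
|AC| ∈ {2·√(521)}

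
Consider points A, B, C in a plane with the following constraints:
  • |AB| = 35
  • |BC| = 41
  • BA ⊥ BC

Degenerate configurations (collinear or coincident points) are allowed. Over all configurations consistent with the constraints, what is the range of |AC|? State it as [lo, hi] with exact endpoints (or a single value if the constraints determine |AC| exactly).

|AB| ∈ {35}
|BC| ∈ {41}
|AC| ∈ {√(2906)}

|AC| = √(2906)  (≈ 53.9073)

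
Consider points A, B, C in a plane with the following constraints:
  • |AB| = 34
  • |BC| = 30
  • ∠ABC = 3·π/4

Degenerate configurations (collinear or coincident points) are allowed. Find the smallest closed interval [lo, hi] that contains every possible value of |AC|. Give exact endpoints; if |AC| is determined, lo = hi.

|AB| ∈ {34}
|BC| ∈ {30}
|AC| ∈ {2·√(255·√(2) + 514)}

|AC| = 2·√(255·√(2) + 514)  (≈ 59.1481)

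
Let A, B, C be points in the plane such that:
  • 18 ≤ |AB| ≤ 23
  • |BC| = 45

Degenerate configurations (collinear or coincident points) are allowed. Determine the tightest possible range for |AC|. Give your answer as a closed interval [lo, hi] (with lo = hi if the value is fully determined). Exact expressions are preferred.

|AB| ∈ [18, 23]
|BC| ∈ {45}
|AC| ∈ [22, 68]

|AC| ∈ [22, 68]  (≈ [22.0000, 68.0000])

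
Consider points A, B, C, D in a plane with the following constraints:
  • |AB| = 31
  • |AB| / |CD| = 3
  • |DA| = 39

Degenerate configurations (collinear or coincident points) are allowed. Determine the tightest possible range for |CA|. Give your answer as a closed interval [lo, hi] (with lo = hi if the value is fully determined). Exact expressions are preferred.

|CA| ∈ [86/3, 148/3]  (≈ [28.6667, 49.3333])

|AB| ∈ {31}
|AD| ∈ {39}
|CD| ∈ {31/3}
|BD| ∈ [8, 70]
|AC| ∈ [86/3, 148/3]
|BC| ∈ [0, 241/3]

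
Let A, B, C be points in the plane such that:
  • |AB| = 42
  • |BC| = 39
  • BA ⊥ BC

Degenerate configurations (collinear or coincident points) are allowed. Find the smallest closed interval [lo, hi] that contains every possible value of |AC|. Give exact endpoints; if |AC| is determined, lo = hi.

|AB| ∈ {42}
|BC| ∈ {39}
|AC| ∈ {3·√(365)}

|AC| = 3·√(365)  (≈ 57.3149)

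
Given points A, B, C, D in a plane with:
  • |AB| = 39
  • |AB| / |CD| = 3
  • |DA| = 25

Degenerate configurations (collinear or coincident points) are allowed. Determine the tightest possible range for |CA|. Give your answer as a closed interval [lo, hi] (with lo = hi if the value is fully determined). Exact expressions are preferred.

|AB| ∈ {39}
|AD| ∈ {25}
|CD| ∈ {13}
|BD| ∈ [14, 64]
|AC| ∈ [12, 38]
|BC| ∈ [1, 77]

|CA| ∈ [12, 38]  (≈ [12.0000, 38.0000])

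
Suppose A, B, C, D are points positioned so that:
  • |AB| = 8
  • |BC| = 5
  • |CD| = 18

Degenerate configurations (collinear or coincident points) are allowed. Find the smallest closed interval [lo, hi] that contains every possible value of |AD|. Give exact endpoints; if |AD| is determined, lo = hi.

|AB| ∈ {8}
|BC| ∈ {5}
|CD| ∈ {18}
|AC| ∈ [3, 13]
|BD| ∈ [13, 23]
|AD| ∈ [5, 31]

|AD| ∈ [5, 31]  (≈ [5.0000, 31.0000])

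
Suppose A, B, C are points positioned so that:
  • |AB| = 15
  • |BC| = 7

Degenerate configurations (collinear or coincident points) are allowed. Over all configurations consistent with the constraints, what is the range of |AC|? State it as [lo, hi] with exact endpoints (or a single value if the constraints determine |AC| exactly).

|AC| ∈ [8, 22]  (≈ [8.0000, 22.0000])

|AB| ∈ {15}
|BC| ∈ {7}
|AC| ∈ [8, 22]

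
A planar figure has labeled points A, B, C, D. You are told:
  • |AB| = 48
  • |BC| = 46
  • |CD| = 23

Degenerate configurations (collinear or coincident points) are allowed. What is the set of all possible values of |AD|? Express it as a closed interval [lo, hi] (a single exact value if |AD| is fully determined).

|AB| ∈ {48}
|BC| ∈ {46}
|CD| ∈ {23}
|AC| ∈ [2, 94]
|BD| ∈ [23, 69]
|AD| ∈ [0, 117]

|AD| ∈ [0, 117]  (≈ [0.0000, 117.0000])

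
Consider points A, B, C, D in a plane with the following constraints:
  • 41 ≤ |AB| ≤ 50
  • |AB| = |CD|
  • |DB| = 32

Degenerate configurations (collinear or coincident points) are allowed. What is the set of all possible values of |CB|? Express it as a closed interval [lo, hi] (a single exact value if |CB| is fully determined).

|AB| ∈ [41, 50]
|BD| ∈ {32}
|CD| ∈ [41, 50]
|AD| ∈ [9, 82]
|BC| ∈ [9, 82]
|AC| ∈ [0, 132]

|CB| ∈ [9, 82]  (≈ [9.0000, 82.0000])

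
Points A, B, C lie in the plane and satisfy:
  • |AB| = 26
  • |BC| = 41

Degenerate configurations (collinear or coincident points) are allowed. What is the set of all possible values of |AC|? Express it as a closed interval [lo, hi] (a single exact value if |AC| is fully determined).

|AB| ∈ {26}
|BC| ∈ {41}
|AC| ∈ [15, 67]

|AC| ∈ [15, 67]  (≈ [15.0000, 67.0000])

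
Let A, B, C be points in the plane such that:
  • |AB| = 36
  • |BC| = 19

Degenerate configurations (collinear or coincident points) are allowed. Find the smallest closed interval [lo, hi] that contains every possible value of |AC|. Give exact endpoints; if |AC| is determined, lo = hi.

|AC| ∈ [17, 55]  (≈ [17.0000, 55.0000])

|AB| ∈ {36}
|BC| ∈ {19}
|AC| ∈ [17, 55]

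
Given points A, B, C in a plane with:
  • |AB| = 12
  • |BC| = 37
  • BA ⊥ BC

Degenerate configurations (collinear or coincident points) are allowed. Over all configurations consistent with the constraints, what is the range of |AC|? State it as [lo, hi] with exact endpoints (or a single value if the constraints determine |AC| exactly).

|AC| = √(1513)  (≈ 38.8973)

|AB| ∈ {12}
|BC| ∈ {37}
|AC| ∈ {√(1513)}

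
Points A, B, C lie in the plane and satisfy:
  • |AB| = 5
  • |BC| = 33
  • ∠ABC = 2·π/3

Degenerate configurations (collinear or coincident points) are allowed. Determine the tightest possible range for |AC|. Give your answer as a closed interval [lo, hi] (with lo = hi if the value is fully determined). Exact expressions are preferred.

|AB| ∈ {5}
|BC| ∈ {33}
|AC| ∈ {√(1279)}

|AC| = √(1279)  (≈ 35.7631)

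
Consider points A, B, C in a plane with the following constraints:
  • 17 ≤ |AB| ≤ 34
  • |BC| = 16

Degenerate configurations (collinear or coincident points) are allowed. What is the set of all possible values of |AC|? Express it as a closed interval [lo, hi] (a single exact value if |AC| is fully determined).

|AC| ∈ [1, 50]  (≈ [1.0000, 50.0000])

|AB| ∈ [17, 34]
|BC| ∈ {16}
|AC| ∈ [1, 50]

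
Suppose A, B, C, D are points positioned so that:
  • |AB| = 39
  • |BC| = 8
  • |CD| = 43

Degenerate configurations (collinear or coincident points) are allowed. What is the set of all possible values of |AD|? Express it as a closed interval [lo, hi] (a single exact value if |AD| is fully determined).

|AB| ∈ {39}
|BC| ∈ {8}
|CD| ∈ {43}
|AC| ∈ [31, 47]
|BD| ∈ [35, 51]
|AD| ∈ [0, 90]

|AD| ∈ [0, 90]  (≈ [0.0000, 90.0000])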